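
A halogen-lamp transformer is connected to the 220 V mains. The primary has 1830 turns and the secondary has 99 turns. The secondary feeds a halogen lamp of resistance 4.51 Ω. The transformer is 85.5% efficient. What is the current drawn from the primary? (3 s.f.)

I_p ≈ 0.167 A

V_s = 220 × 99/1830 = 11.902 V.
I_s = V_s/R = 11.902/4.51 = 2.6389 A.
P_out = V_s I_s = 11.902 × 2.6389 = 31.408 W.
P_in = P_out/η = 31.408/0.855 = 36.734 W.
I_p = P_in/V_p = 36.734/220 = 0.167 A.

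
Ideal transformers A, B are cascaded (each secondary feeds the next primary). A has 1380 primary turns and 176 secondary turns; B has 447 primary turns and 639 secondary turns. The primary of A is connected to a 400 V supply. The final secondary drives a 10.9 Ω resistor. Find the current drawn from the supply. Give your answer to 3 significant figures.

Secondary of A: V = 400.00 × 176/1380 = 51.014 V.
Secondary of B: V = 51.014 × 639/447 = 72.927 V.
I_load = 72.927/10.9 = 6.6905 A, so P_out = 72.927 × 6.6905 = 487.92 W.
All ideal ⇒ P_in = P_out, so I_supply = 487.92/400 = 1.22 A.

I_supply ≈ 1.22 A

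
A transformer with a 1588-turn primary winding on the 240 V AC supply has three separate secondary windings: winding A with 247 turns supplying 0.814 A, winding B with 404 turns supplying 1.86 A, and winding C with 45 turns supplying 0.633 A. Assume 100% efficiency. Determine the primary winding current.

I_p ≈ 0.618 A

V_A = 240 × 247/1588 = 37.330 V; V_B = 240 × 404/1588 = 61.058 V; V_C = 240 × 45/1588 = 6.8010 V.
P_out = V_A I_A + V_B I_B + V_C I_C = 37.330×0.814 + 61.058×1.86 + 6.8010×0.633 = 30.387 + 113.57 + 4.3050 = 148.26 W.
Ideal ⇒ P_in = P_out, so I_p = P_out/V_p = 148.26/240 = 0.618 A.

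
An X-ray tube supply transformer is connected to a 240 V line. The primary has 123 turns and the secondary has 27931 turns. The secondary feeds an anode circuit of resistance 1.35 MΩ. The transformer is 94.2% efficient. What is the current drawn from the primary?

I_p ≈ 9.73 A

V_s = 240 × 27931/123 = 54500 V.
I_s = V_s/R = 54500/(1.35×10^6) = 0.040370 A.
P_out = V_s I_s = 54500 × 0.040370 = 2200.1 W.
P_in = P_out/η = 2200.1/0.942 = 2335.6 W.
I_p = P_in/V_p = 2335.6/240 = 9.73 A.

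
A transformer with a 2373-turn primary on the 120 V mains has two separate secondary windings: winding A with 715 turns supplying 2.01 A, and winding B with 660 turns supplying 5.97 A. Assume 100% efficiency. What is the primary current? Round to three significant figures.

I_p ≈ 2.27 A

V_A = 120 × 715/2373 = 36.157 V; V_B = 120 × 660/2373 = 33.375 V.
P_out = V_A I_A + V_B I_B = 36.157×2.01 + 33.375×5.97 = 72.675 + 199.25 = 271.93 W.
Ideal ⇒ P_in = P_out, so I_p = P_out/V_p = 271.93/120 = 2.27 A.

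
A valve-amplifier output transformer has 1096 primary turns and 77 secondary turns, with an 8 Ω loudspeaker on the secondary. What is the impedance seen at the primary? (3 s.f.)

Z_p = (N_p/N_s)² × Z_s = (1096/77)² × 8 = 1620 Ω.

Z_p ≈ 1620 Ω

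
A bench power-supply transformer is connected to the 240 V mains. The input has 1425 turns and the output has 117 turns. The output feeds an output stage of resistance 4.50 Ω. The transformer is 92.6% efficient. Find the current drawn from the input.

I_in ≈ 0.388 A

V_out = 240 × 117/1425 = 19.705 V.
I_out = V_out/R = 19.705/4.50 = 4.3789 A.
P_out = V_out I_out = 19.705 × 4.3789 = 86.288 W.
P_in = P_out/η = 86.288/0.926 = 93.184 W.
I_in = P_in/V_in = 93.184/240 = 0.388 A.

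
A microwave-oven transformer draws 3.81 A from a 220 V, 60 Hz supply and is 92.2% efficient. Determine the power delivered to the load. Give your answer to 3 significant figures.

P_in = V_p I_p = 220 × 3.81 = 838.20 W.
P_out = η P_in = 0.922 × 838.20 = 773 W.

P_out ≈ 773 W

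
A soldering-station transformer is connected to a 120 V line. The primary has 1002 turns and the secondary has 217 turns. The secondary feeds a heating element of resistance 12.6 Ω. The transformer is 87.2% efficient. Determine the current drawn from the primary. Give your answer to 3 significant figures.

V_s = 120 × 217/1002 = 25.988 V.
I_s = V_s/R = 25.988/12.6 = 2.0625 A.
P_out = V_s I_s = 25.988 × 2.0625 = 53.601 W.
P_in = P_out/η = 53.601/0.872 = 61.469 W.
I_p = P_in/V_p = 61.469/120 = 0.512 A.

I_p ≈ 0.512 A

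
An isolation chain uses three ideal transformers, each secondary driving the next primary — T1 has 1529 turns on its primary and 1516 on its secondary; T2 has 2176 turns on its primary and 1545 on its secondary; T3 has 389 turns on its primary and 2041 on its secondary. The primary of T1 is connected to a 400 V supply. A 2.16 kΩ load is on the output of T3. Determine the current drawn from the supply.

I_supply ≈ 2.53 A

After T1: V = 400.00 × 1516/1529 = 396.60 V.
After T2: V = 396.60 × 1545/2176 = 281.59 V.
After T3: V = 281.59 × 2041/389 = 1477.5 V.
I_load = 1477.5/2160 = 0.68401 A, so P_out = 1477.5 × 0.68401 = 1010.6 W.
All ideal ⇒ P_in = P_out, so I_supply = 1010.6/400 = 2.53 A.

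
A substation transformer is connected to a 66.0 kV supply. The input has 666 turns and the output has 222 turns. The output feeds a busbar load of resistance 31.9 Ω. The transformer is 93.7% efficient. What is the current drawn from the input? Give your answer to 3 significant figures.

V_out = 66000 × 222/666 = 22000 V.
I_out = V_out/R = 22000/31.9 = 689.66 A.
P_out = V_out I_out = 22000 × 689.66 = 1.5172×10^7 W.
P_in = P_out/η = 1.5172×10^7/0.937 = 1.6193×10^7 W.
I_in = P_in/V_in = 1.6193×10^7/66000 = 245 A.

I_in ≈ 245 A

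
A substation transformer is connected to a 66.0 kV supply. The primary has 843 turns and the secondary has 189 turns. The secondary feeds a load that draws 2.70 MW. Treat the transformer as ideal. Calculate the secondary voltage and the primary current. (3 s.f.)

V_s = V_p × N_s/N_p = 66000 × 189/843 = 14797 V.
I_s = P/V_s = 2.70×10^6/14797 = 182.47 A.
I_p = I_s × N_s/N_p = 182.47 × 189/843 = 40.9 A.

V_s ≈ 14800 V, I_p ≈ 40.9 A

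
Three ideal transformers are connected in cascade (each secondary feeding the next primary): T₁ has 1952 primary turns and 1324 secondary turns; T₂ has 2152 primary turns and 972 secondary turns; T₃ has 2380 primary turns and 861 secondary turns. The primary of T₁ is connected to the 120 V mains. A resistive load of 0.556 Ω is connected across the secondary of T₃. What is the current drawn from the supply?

I_supply ≈ 2.65 A

Secondary of T₁: V = 120.00 × 1324/1952 = 81.393 V.
Secondary of T₂: V = 81.393 × 972/2152 = 36.763 V.
Secondary of T₃: V = 36.763 × 861/2380 = 13.300 V.
I_load = 13.300/0.556 = 23.920 A, so P_out = 13.300 × 23.920 = 318.13 W.
All ideal ⇒ P_in = P_out, so I_supply = 318.13/120 = 2.65 A.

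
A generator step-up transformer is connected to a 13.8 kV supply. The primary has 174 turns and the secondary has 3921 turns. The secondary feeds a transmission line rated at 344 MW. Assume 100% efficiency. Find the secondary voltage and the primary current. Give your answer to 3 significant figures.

V_s = V_p × N_s/N_p = 13800 × 3921/174 = 310980 V.
I_s = P/V_s = 3.44×10^8/310980 = 1106.2 A.
I_p = I_s × N_s/N_p = 1106.2 × 3921/174 = 24900 A.

V_s ≈ 311000 V, I_p ≈ 24900 A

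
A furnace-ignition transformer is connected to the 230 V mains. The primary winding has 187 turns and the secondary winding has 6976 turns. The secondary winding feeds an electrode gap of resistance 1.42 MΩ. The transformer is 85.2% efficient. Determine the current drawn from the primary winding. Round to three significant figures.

V_s = 230 × 6976/187 = 8580.1 V.
I_s = V_s/R = 8580.1/(1.42×10^6) = 0.0060423 A.
P_out = V_s I_s = 8580.1 × 0.0060423 = 51.844 W.
P_in = P_out/η = 51.844/0.852 = 60.850 W.
I_p = P_in/V_p = 60.850/230 = 0.265 A.

I_p ≈ 0.265 A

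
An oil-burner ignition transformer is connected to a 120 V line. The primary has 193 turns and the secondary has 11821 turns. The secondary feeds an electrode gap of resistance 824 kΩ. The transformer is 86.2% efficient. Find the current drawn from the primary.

V_s = 120 × 11821/193 = 7349.8 V.
I_s = V_s/R = 7349.8/824000 = 0.0089197 A.
P_out = V_s I_s = 7349.8 × 0.0089197 = 65.559 W.
P_in = P_out/η = 65.559/0.862 = 76.054 W.
I_p = P_in/V_p = 76.054/120 = 0.634 A.

I_p ≈ 0.634 A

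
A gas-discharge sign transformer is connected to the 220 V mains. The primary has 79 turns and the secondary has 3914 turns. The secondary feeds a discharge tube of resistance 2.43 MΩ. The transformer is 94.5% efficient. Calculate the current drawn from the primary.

I_p ≈ 0.235 A

V_s = 220 × 3914/79 = 10900 V.
I_s = V_s/R = 10900/(2.43×10^6) = 0.0044855 A.
P_out = V_s I_s = 10900 × 0.0044855 = 48.891 W.
P_in = P_out/η = 48.891/0.945 = 51.736 W.
I_p = P_in/V_p = 51.736/220 = 0.235 A.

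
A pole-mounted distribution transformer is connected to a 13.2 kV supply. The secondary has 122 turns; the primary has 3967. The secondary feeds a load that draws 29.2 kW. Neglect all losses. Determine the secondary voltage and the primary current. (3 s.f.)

V_s ≈ 406 V, I_p ≈ 2.21 A

V_s = V_p × N_s/N_p = 13200 × 122/3967 = 405.95 V.
I_s = P/V_s = 29200/405.95 = 71.930 A.
I_p = I_s × N_s/N_p = 71.930 × 122/3967 = 2.21 A.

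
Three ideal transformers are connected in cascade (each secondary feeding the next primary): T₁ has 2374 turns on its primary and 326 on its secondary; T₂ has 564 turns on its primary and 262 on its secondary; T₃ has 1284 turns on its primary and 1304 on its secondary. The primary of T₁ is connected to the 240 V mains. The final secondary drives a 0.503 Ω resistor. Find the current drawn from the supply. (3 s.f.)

After T₁: V = 240.00 × 326/2374 = 32.957 V.
After T₂: V = 32.957 × 262/564 = 15.310 V.
After T₃: V = 15.310 × 1304/1284 = 15.548 V.
I_load = 15.548/0.503 = 30.911 A, so P_out = 15.548 × 30.911 = 480.62 W.
All ideal ⇒ P_in = P_out, so I_supply = 480.62/240 = 2.00 A.

I_supply ≈ 2.00 A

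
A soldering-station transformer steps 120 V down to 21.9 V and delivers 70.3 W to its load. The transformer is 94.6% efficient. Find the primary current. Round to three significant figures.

P_in = P_out/η = 70.3/0.946 = 74.313 W.
I_p = P_in/V_p = 74.313/120 = 0.619 A.

I_p ≈ 0.619 A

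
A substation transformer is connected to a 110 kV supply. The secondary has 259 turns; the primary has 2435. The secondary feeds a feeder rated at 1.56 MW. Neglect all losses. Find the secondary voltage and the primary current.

V_s ≈ 11700 V, I_p ≈ 14.2 A

V_s = V_p × N_s/N_p = 110000 × 259/2435 = 11700 V.
I_s = P/V_s = 1.56×10^6/11700 = 133.33 A.
I_p = I_s × N_s/N_p = 133.33 × 259/2435 = 14.2 A.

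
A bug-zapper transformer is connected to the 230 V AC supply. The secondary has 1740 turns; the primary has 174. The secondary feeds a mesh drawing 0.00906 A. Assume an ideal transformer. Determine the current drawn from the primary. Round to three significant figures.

For an ideal transformer I_p N_p = I_s N_s, so I_p = 0.00906 × 1740/174 = 0.0906 A.

I_p ≈ 0.0906 A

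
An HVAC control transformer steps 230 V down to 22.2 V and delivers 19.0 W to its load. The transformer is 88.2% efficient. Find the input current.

P_in = P_out/η = 19.0/0.882 = 21.542 W.
I_in = P_in/V_in = 21.542/230 = 0.0937 A.

I_in ≈ 0.0937 A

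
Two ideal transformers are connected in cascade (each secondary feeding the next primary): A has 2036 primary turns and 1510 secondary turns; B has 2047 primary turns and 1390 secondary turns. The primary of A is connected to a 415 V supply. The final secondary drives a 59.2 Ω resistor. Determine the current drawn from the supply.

Secondary of A: V = 415.00 × 1510/2036 = 307.78 V.
Secondary of B: V = 307.78 × 1390/2047 = 209.00 V.
I_load = 209.00/59.2 = 3.5304 A, so P_out = 209.00 × 3.5304 = 737.85 W.
All ideal ⇒ P_in = P_out, so I_supply = 737.85/415 = 1.78 A.

I_supply ≈ 1.78 A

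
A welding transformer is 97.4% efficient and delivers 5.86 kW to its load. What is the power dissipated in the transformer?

P_in = P_out/η = 5860/0.974 = 6016.43 W.
P_loss = P_in − P_out = 6016.43 − 5860 = 156 W.

P_loss ≈ 156 W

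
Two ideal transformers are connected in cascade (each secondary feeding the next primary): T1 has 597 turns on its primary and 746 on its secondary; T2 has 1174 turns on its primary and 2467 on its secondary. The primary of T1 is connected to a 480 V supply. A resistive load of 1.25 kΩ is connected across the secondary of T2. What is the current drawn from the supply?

I_supply ≈ 2.65 A

Secondary of T1: V = 480.00 × 746/597 = 599.80 V.
Secondary of T2: V = 599.80 × 2467/1174 = 1260.4 V.
I_load = 1260.4/1250 = 1.0083 A, so P_out = 1260.4 × 1.0083 = 1270.9 W.
All ideal ⇒ P_in = P_out, so I_supply = 1270.9/480 = 2.65 A.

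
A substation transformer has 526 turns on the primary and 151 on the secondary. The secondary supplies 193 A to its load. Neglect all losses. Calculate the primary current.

I_p ≈ 55.4 A

For an ideal transformer I_p/I_s = N_s/N_p, so I_p = 193 × 151/526 = 55.4 A.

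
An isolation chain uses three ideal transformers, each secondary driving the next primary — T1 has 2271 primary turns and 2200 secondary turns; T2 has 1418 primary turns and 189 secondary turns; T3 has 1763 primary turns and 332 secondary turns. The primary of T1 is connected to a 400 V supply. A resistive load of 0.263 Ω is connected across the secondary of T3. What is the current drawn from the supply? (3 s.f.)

Secondary of T1: V = 400.00 × 2200/2271 = 387.49 V.
Secondary of T2: V = 387.49 × 189/1418 = 51.648 V.
Secondary of T3: V = 51.648 × 332/1763 = 9.7261 V.
I_load = 9.7261/0.263 = 36.981 A, so P_out = 9.7261 × 36.981 = 359.68 W.
All ideal ⇒ P_in = P_out, so I_supply = 359.68/400 = 0.899 A.

I_supply ≈ 0.899 A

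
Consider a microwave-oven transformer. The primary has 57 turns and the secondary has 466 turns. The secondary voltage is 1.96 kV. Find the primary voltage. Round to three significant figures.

V_p/V_s = N_p/N_s, so V_p = 1960 × 57/466 = 240 V.

V_p ≈ 240 V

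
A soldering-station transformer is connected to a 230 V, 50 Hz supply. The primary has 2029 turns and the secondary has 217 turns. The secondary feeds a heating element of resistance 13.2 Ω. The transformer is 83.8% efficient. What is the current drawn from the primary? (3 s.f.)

I_p ≈ 0.238 A

V_s = 230 × 217/2029 = 24.598 V.
I_s = V_s/R = 24.598/13.2 = 1.8635 A.
P_out = V_s I_s = 24.598 × 1.8635 = 45.839 W.
P_in = P_out/η = 45.839/0.838 = 54.701 W.
I_p = P_in/V_p = 54.701/230 = 0.238 A.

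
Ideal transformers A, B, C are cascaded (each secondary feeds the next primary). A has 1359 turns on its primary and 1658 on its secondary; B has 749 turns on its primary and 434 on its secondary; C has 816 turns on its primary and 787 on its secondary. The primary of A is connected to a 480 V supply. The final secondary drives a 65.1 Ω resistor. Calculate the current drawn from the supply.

I_supply ≈ 3.43 A

Secondary of A: V = 480.00 × 1658/1359 = 585.61 V.
Secondary of B: V = 585.61 × 434/749 = 339.32 V.
Secondary of C: V = 339.32 × 787/816 = 327.26 V.
I_load = 327.26/65.1 = 5.0271 A, so P_out = 327.26 × 5.0271 = 1645.2 W.
All ideal ⇒ P_in = P_out, so I_supply = 1645.2/480 = 3.43 A.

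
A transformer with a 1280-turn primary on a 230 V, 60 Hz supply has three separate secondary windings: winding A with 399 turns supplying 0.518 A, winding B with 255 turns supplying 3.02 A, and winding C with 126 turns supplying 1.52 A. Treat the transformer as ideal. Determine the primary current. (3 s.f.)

I_p ≈ 0.913 A

V_A = 230 × 399/1280 = 71.695 V; V_B = 230 × 255/1280 = 45.820 V; V_C = 230 × 126/1280 = 22.641 V.
P_out = V_A I_A + V_B I_B + V_C I_C = 71.695×0.518 + 45.820×3.02 + 22.641×1.52 = 37.138 + 138.38 + 34.414 = 209.93 W.
Ideal ⇒ P_in = P_out, so I_p = P_out/V_p = 209.93/230 = 0.913 A.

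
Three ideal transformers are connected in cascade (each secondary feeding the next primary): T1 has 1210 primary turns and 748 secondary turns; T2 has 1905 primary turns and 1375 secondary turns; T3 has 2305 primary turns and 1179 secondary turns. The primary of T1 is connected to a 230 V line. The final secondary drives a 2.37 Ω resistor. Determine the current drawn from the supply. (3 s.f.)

I_supply ≈ 5.05 A

After T1: V = 230.00 × 748/1210 = 142.18 V.
After T2: V = 142.18 × 1375/1905 = 102.62 V.
After T3: V = 102.62 × 1179/2305 = 52.492 V.
I_load = 52.492/2.37 = 22.149 A, so P_out = 52.492 × 22.149 = 1162.6 W.
All ideal ⇒ P_in = P_out, so I_supply = 1162.6/230 = 5.05 A.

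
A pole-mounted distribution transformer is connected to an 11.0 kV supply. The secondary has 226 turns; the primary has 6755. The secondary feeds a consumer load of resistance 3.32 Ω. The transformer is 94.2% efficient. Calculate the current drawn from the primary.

V_s = 11000 × 226/6755 = 368.02 V.
I_s = V_s/R = 368.02/3.32 = 110.85 A.
P_out = V_s I_s = 368.02 × 110.85 = 40796 W.
P_in = P_out/η = 40796/0.942 = 43307 W.
I_p = P_in/V_p = 43307/11000 = 3.94 A.

I_p ≈ 3.94 A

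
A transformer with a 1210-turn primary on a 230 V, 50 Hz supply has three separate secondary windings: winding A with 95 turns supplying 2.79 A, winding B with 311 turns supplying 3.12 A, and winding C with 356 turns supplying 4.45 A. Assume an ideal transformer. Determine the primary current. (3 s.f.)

V_A = 230 × 95/1210 = 18.058 V; V_B = 230 × 311/1210 = 59.116 V; V_C = 230 × 356/1210 = 67.669 V.
P_out = V_A I_A + V_B I_B + V_C I_C = 18.058×2.79 + 59.116×3.12 + 67.669×4.45 = 50.381 + 184.44 + 301.13 = 535.95 W.
Ideal ⇒ P_in = P_out, so I_p = P_out/V_p = 535.95/230 = 2.33 A.

I_p ≈ 2.33 A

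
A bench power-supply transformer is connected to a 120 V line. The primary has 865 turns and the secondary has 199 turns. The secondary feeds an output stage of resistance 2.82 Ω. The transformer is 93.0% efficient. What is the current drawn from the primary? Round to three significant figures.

I_p ≈ 2.42 A

V_s = 120 × 199/865 = 27.607 V.
I_s = V_s/R = 27.607/2.82 = 9.7897 A.
P_out = V_s I_s = 27.607 × 9.7897 = 270.26 W.
P_in = P_out/η = 270.26/0.930 = 290.61 W.
I_p = P_in/V_p = 290.61/120 = 2.42 A.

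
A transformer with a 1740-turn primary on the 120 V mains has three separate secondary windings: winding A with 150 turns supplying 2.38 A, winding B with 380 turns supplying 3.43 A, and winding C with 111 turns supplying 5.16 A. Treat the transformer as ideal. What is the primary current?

I_p ≈ 1.28 A

V_A = 120 × 150/1740 = 10.345 V; V_B = 120 × 380/1740 = 26.207 V; V_C = 120 × 111/1740 = 7.6552 V.
P_out = V_A I_A + V_B I_B + V_C I_C = 10.345×2.38 + 26.207×3.43 + 7.6552×5.16 = 24.621 + 89.890 + 39.501 = 154.01 W.
Ideal ⇒ P_in = P_out, so I_p = P_out/V_p = 154.01/120 = 1.28 A.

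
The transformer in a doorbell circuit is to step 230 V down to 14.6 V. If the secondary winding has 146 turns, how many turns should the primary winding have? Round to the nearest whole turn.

N_p = 2300 turns

N_p/N_s = V_p/V_s, so N_p = 146 × 230/14.6 = 2300.0 ≈ 2300 turns.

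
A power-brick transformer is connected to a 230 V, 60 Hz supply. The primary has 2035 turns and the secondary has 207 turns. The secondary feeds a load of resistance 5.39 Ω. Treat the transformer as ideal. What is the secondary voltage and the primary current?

V_s = V_p × N_s/N_p = 230 × 207/2035 = 23.396 V.
I_s = V_s/R = 23.396/5.39 = 4.3406 A.
I_p = I_s × N_s/N_p = 4.3406 × 207/2035 = 0.442 A.

V_s ≈ 23.4 V, I_p ≈ 0.442 A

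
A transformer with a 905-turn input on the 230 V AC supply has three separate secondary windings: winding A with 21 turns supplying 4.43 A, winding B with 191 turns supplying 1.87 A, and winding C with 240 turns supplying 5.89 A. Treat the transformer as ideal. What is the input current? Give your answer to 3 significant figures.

V_A = 230 × 21/905 = 5.3370 V; V_B = 230 × 191/905 = 48.541 V; V_C = 230 × 240/905 = 60.994 V.
P_out = V_A I_A + V_B I_B + V_C I_C = 5.3370×4.43 + 48.541×1.87 + 60.994×5.89 = 23.643 + 90.772 + 359.26 = 473.67 W.
Ideal ⇒ P_in = P_out, so I_in = P_out/V_in = 473.67/230 = 2.06 A.

I_in ≈ 2.06 A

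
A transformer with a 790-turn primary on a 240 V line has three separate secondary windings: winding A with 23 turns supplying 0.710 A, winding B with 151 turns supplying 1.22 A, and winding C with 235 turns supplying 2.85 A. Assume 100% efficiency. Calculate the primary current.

V_A = 240 × 23/790 = 6.9873 V; V_B = 240 × 151/790 = 45.873 V; V_C = 240 × 235/790 = 71.392 V.
P_out = V_A I_A + V_B I_B + V_C I_C = 6.9873×0.710 + 45.873×1.22 + 71.392×2.85 = 4.9610 + 55.966 + 203.47 = 264.39 W.
Ideal ⇒ P_in = P_out, so I_p = P_out/V_p = 264.39/240 = 1.10 A.

I_p ≈ 1.10 A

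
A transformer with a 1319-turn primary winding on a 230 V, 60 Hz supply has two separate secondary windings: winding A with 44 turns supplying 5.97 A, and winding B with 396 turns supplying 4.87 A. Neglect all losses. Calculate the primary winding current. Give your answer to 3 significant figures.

V_A = 230 × 44/1319 = 7.6725 V; V_B = 230 × 396/1319 = 69.052 V.
P_out = V_A I_A + V_B I_B = 7.6725×5.97 + 69.052×4.87 = 45.805 + 336.28 = 382.09 W.
Ideal ⇒ P_in = P_out, so I_p = P_out/V_p = 382.09/230 = 1.66 A.

I_p ≈ 1.66 A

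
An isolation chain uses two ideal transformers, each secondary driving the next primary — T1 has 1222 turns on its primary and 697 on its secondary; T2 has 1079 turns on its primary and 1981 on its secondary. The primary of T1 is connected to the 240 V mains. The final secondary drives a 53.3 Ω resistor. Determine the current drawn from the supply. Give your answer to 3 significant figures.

I_supply ≈ 4.94 A

Secondary of T1: V = 240.00 × 697/1222 = 136.89 V.
Secondary of T2: V = 136.89 × 1981/1079 = 251.33 V.
I_load = 251.33/53.3 = 4.7153 A, so P_out = 251.33 × 4.7153 = 1185.1 W.
All ideal ⇒ P_in = P_out, so I_supply = 1185.1/240 = 4.94 A.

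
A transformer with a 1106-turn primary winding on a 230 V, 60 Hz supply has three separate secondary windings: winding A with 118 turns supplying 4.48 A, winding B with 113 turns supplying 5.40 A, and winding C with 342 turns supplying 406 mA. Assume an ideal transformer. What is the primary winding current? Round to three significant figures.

V_A = 230 × 118/1106 = 24.539 V; V_B = 230 × 113/1106 = 23.499 V; V_C = 230 × 342/1106 = 71.121 V.
P_out = V_A I_A + V_B I_B + V_C I_C = 24.539×4.48 + 23.499×5.40 + 71.121×0.406 = 109.93 + 126.90 + 28.875 = 265.70 W.
Ideal ⇒ P_in = P_out, so I_p = P_out/V_p = 265.70/230 = 1.16 A.

I_p ≈ 1.16 A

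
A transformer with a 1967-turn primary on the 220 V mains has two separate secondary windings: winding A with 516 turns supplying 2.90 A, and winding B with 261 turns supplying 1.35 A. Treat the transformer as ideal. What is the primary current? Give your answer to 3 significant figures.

V_A = 220 × 516/1967 = 57.712 V; V_B = 220 × 261/1967 = 29.192 V.
P_out = V_A I_A + V_B I_B = 57.712×2.90 + 29.192×1.35 = 167.37 + 39.409 = 206.77 W.
Ideal ⇒ P_in = P_out, so I_p = P_out/V_p = 206.77/220 = 0.940 A.

I_p ≈ 0.940 A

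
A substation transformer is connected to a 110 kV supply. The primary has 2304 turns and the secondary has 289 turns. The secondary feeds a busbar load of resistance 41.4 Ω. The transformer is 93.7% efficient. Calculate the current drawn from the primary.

V_s = 110000 × 289/2304 = 13798 V.
I_s = V_s/R = 13798/41.4 = 333.28 A.
P_out = V_s I_s = 13798 × 333.28 = 4.5985×10^6 W.
P_in = P_out/η = 4.5985×10^6/0.937 = 4.9077×10^6 W.
I_p = P_in/V_p = 4.9077×10^6/110000 = 44.6 A.

I_p ≈ 44.6 A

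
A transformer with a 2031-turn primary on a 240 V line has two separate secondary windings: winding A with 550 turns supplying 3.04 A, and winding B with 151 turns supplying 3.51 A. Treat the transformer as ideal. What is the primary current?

I_p ≈ 1.08 A

V_A = 240 × 550/2031 = 64.993 V; V_B = 240 × 151/2031 = 17.843 V.
P_out = V_A I_A + V_B I_B = 64.993×3.04 + 17.843×3.51 = 197.58 + 62.630 = 260.21 W.
Ideal ⇒ P_in = P_out, so I_p = P_out/V_p = 260.21/240 = 1.08 A.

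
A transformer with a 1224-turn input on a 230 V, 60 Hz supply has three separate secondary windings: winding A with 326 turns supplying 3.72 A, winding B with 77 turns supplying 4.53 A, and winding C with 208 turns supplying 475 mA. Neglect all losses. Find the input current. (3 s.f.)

I_in ≈ 1.36 A

V_A = 230 × 326/1224 = 61.258 V; V_B = 230 × 77/1224 = 14.469 V; V_C = 230 × 208/1224 = 39.085 V.
P_out = V_A I_A + V_B I_B + V_C I_C = 61.258×3.72 + 14.469×4.53 + 39.085×0.475 = 227.88 + 65.544 + 18.565 = 311.99 W.
Ideal ⇒ P_in = P_out, so I_in = P_out/V_in = 311.99/230 = 1.36 A.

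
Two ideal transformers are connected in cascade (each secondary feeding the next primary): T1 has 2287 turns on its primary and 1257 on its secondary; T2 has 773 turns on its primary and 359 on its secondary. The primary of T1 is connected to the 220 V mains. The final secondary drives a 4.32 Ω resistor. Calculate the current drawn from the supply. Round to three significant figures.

After T1: V = 220.00 × 1257/2287 = 120.92 V.
After T2: V = 120.92 × 359/773 = 56.157 V.
I_load = 56.157/4.32 = 12.999 A, so P_out = 56.157 × 12.999 = 730.01 W.
All ideal ⇒ P_in = P_out, so I_supply = 730.01/220 = 3.32 A.

I_supply ≈ 3.32 A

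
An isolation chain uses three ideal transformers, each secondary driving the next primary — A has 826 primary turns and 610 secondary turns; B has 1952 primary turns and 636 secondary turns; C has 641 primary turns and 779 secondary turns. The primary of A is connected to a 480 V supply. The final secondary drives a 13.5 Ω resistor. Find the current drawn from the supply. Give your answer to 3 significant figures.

I_supply ≈ 3.04 A

After A: V = 480.00 × 610/826 = 354.48 V.
After B: V = 354.48 × 636/1952 = 115.50 V.
After C: V = 115.50 × 779/641 = 140.36 V.
I_load = 140.36/13.5 = 10.397 A, so P_out = 140.36 × 10.397 = 1459.4 W.
All ideal ⇒ P_in = P_out, so I_supply = 1459.4/480 = 3.04 A.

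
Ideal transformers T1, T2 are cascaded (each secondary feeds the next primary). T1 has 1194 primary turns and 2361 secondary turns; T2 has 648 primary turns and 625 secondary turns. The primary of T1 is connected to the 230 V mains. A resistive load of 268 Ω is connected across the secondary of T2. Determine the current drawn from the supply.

I_supply ≈ 3.12 A

Secondary of T1: V = 230.00 × 2361/1194 = 454.80 V.
Secondary of T2: V = 454.80 × 625/648 = 438.66 V.
I_load = 438.66/268 = 1.6368 A, so P_out = 438.66 × 1.6368 = 717.98 W.
All ideal ⇒ P_in = P_out, so I_supply = 717.98/230 = 3.12 A.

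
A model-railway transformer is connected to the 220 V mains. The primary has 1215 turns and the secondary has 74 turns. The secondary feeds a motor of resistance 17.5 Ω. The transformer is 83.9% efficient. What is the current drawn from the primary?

I_p ≈ 0.0556 A

V_s = 220 × 74/1215 = 13.399 V.
I_s = V_s/R = 13.399/17.5 = 0.76567 A.
P_out = V_s I_s = 13.399 × 0.76567 = 10.259 W.
P_in = P_out/η = 10.259/0.839 = 12.228 W.
I_p = P_in/V_p = 12.228/220 = 0.0556 A.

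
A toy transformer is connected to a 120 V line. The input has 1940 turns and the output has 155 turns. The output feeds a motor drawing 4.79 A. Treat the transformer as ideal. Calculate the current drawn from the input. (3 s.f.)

I_in ≈ 0.383 A

For an ideal transformer I_in N_in = I_out N_out, so I_in = 4.79 × 155/1940 = 0.383 A.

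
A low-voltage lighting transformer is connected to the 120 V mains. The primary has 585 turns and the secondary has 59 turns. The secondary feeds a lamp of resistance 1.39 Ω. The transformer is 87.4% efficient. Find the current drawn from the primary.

I_p ≈ 1.00 A

V_s = 120 × 59/585 = 12.103 V.
I_s = V_s/R = 12.103/1.39 = 8.7069 A.
P_out = V_s I_s = 12.103 × 8.7069 = 105.38 W.
P_in = P_out/η = 105.38/0.874 = 120.57 W.
I_p = P_in/V_p = 120.57/120 = 1.00 A.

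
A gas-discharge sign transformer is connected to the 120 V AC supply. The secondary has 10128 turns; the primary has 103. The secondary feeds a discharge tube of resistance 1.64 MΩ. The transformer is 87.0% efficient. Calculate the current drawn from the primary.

V_s = 120 × 10128/103 = 11800 V.
I_s = V_s/R = 11800/(1.64×10^6) = 0.0071949 A.
P_out = V_s I_s = 11800 × 0.0071949 = 84.897 W.
P_in = P_out/η = 84.897/0.870 = 97.583 W.
I_p = P_in/V_p = 97.583/120 = 0.813 A.

I_p ≈ 0.813 A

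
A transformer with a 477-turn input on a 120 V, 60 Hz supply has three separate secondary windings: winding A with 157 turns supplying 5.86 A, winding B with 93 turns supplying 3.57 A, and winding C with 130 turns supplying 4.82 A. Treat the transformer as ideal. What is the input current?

V_A = 120 × 157/477 = 39.497 V; V_B = 120 × 93/477 = 23.396 V; V_C = 120 × 130/477 = 32.704 V.
P_out = V_A I_A + V_B I_B + V_C I_C = 39.497×5.86 + 23.396×3.57 + 32.704×4.82 = 231.45 + 83.525 + 157.64 = 472.61 W.
Ideal ⇒ P_in = P_out, so I_in = P_out/V_in = 472.61/120 = 3.94 A.

I_in ≈ 3.94 A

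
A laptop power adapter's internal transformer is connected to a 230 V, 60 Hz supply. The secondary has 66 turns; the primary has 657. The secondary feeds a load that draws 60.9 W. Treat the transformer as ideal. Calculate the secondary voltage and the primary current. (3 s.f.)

V_s ≈ 23.1 V, I_p ≈ 0.265 A

V_s = V_p × N_s/N_p = 230 × 66/657 = 23.105 V.
I_s = P/V_s = 60.9/23.105 = 2.6358 A.
I_p = I_s × N_s/N_p = 2.6358 × 66/657 = 0.265 A.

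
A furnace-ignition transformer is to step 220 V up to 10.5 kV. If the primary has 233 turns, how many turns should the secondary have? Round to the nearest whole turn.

N_s = 11120 turns

N_s/N_p = V_s/V_p, so N_s = 233 × 10500/220 = 11120.5 ≈ 11120 turns.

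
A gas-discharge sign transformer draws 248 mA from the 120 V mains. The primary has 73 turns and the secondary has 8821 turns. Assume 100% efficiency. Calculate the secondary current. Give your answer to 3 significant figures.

I_s/I_p = N_p/N_s, so I_s = 0.248 × 73/8821 = 0.00205 A.

I_s ≈ 0.00205 A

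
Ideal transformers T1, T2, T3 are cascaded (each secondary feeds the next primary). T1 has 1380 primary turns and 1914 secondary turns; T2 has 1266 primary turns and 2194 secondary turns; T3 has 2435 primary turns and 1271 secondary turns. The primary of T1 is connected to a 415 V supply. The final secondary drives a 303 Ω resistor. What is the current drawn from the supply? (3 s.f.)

Secondary of T1: V = 415.00 × 1914/1380 = 575.59 V.
Secondary of T2: V = 575.59 × 2194/1266 = 997.50 V.
Secondary of T3: V = 997.50 × 1271/2435 = 520.67 V.
I_load = 520.67/303 = 1.7184 A, so P_out = 520.67 × 1.7184 = 894.70 W.
All ideal ⇒ P_in = P_out, so I_supply = 894.70/415 = 2.16 A.

I_supply ≈ 2.16 A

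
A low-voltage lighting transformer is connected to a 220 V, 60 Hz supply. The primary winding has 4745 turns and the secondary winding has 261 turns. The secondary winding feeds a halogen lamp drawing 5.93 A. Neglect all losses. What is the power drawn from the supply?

P ≈ 71.8 W

I_p = I_s × N_s/N_p = 5.93 × 261/4745 = 0.32618 A.
P = V_p I_p = 220 × 0.32618 = 71.8 W.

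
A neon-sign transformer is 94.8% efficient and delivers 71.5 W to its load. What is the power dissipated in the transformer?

P_in = P_out/η = 71.5/0.948 = 75.4219 W.
P_loss = P_in − P_out = 75.4219 − 71.5 = 3.92 W.

P_loss ≈ 3.92 W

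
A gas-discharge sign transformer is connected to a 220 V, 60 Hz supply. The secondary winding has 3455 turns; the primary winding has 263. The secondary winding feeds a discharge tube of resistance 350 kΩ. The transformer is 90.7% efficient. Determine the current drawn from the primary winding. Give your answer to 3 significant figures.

I_p ≈ 0.120 A

V_s = 220 × 3455/263 = 2890.1 V.
I_s = V_s/R = 2890.1/350000 = 0.0082575 A.
P_out = V_s I_s = 2890.1 × 0.0082575 = 23.865 W.
P_in = P_out/η = 23.865/0.907 = 26.312 W.
I_p = P_in/V_p = 26.312/220 = 0.120 A.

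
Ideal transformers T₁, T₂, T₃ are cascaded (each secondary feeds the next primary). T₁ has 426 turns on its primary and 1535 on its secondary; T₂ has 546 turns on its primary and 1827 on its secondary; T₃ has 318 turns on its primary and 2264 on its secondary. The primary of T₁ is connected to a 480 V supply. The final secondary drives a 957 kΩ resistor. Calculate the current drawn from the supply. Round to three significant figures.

I_supply ≈ 3.70 A

Secondary of T₁: V = 480.00 × 1535/426 = 1729.6 V.
Secondary of T₂: V = 1729.6 × 1827/546 = 5787.4 V.
Secondary of T₃: V = 5787.4 × 2264/318 = 41204 V.
I_load = 41204/957000 = 0.043055 A, so P_out = 41204 × 0.043055 = 1774.0 W.
All ideal ⇒ P_in = P_out, so I_supply = 1774.0/480 = 3.70 A.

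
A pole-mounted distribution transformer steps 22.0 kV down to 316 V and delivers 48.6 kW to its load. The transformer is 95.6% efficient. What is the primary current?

I_p ≈ 2.31 A

P_in = P_out/η = 48600/0.956 = 50837 W.
I_p = P_in/V_p = 50837/22000 = 2.31 A.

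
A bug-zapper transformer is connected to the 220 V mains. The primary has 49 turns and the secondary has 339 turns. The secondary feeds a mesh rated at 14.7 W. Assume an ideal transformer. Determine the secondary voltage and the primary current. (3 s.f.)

V_s ≈ 1520 V, I_p ≈ 0.0668 A

V_s = V_p × N_s/N_p = 220 × 339/49 = 1522.0 V.
I_s = P/V_s = 14.7/1522.0 = 0.0096581 A.
I_p = I_s × N_s/N_p = 0.0096581 × 339/49 = 0.0668 A.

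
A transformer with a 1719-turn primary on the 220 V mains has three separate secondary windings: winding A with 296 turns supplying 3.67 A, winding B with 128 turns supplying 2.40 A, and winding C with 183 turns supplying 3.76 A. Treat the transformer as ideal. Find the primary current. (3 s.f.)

I_p ≈ 1.21 A

V_A = 220 × 296/1719 = 37.882 V; V_B = 220 × 128/1719 = 16.382 V; V_C = 220 × 183/1719 = 23.421 V.
P_out = V_A I_A + V_B I_B + V_C I_C = 37.882×3.67 + 16.382×2.40 + 23.421×3.76 = 139.03 + 39.316 + 88.061 = 266.41 W.
Ideal ⇒ P_in = P_out, so I_p = P_out/V_p = 266.41/220 = 1.21 A.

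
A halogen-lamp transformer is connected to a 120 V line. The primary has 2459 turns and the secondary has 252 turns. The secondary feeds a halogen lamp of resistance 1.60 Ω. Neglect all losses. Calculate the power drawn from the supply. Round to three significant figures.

P ≈ 94.5 W

V_s = V_p × N_s/N_p = 120 × 252/2459 = 12.298 V.
I_s = V_s/R = 12.298/1.60 = 7.6861 A.
I_p = I_s × N_s/N_p = 7.6861 × 252/2459 = 0.78767 A.
P = V_p I_p = 120 × 0.78767 = 94.5 W.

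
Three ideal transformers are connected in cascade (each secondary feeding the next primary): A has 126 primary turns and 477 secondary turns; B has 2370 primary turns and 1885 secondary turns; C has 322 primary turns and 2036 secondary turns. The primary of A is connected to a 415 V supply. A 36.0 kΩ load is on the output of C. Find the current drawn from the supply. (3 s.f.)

I_supply ≈ 4.18 A

After A: V = 415.00 × 477/126 = 1571.1 V.
After B: V = 1571.1 × 1885/2370 = 1249.6 V.
After C: V = 1249.6 × 2036/322 = 7901.0 V.
I_load = 7901.0/36000 = 0.21947 A, so P_out = 7901.0 × 0.21947 = 1734.0 W.
All ideal ⇒ P_in = P_out, so I_supply = 1734.0/415 = 4.18 A.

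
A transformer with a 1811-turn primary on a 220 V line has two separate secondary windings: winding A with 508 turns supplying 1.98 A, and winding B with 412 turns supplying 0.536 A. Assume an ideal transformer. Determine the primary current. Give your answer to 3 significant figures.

I_p ≈ 0.677 A

V_A = 220 × 508/1811 = 61.712 V; V_B = 220 × 412/1811 = 50.050 V.
P_out = V_A I_A + V_B I_B = 61.712×1.98 + 50.050×0.536 = 122.19 + 26.827 = 149.02 W.
Ideal ⇒ P_in = P_out, so I_p = P_out/V_p = 149.02/220 = 0.677 A.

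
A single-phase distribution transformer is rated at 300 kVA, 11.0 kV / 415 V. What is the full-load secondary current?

I_s ≈ 723 A

I_s = S/V_s = 300000/415 = 723 A.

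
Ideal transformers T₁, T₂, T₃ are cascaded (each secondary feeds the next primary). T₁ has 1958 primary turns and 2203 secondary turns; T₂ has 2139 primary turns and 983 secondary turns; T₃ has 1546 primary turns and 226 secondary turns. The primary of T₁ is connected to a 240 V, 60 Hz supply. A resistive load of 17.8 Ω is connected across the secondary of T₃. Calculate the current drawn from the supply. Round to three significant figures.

I_supply ≈ 0.0770 A

After T₁: V = 240.00 × 2203/1958 = 270.03 V.
After T₂: V = 270.03 × 983/2139 = 124.10 V.
After T₃: V = 124.10 × 226/1546 = 18.141 V.
I_load = 18.141/17.8 = 1.0191 A, so P_out = 18.141 × 1.0191 = 18.488 W.
All ideal ⇒ P_in = P_out, so I_supply = 18.488/240 = 0.0770 A.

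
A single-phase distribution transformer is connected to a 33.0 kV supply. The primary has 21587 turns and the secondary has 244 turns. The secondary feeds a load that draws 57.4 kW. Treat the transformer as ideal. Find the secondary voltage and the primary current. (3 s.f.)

V_s = V_p × N_s/N_p = 33000 × 244/21587 = 373.00 V.
I_s = P/V_s = 57400/373.00 = 153.89 A.
I_p = I_s × N_s/N_p = 153.89 × 244/21587 = 1.74 A.

V_s ≈ 373 V, I_p ≈ 1.74 A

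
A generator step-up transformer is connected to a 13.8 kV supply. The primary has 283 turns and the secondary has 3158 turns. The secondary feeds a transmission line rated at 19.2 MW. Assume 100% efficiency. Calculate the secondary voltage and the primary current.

V_s ≈ 154000 V, I_p ≈ 1390 A

V_s = V_p × N_s/N_p = 13800 × 3158/283 = 153990 V.
I_s = P/V_s = 1.92×10^7/153990 = 124.68 A.
I_p = I_s × N_s/N_p = 124.68 × 3158/283 = 1390 A.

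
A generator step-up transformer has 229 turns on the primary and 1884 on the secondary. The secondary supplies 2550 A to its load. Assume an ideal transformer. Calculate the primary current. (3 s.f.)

I_p ≈ 21000 A

For an ideal transformer I_p/I_s = N_s/N_p, so I_p = 2550 × 1884/229 = 21000 A.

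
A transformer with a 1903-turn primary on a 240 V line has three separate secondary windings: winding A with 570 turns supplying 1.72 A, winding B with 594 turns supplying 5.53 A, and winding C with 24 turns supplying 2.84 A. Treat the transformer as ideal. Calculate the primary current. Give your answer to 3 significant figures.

V_A = 240 × 570/1903 = 71.886 V; V_B = 240 × 594/1903 = 74.913 V; V_C = 240 × 24/1903 = 3.0268 V.
P_out = V_A I_A + V_B I_B + V_C I_C = 71.886×1.72 + 74.913×5.53 + 3.0268×2.84 = 123.64 + 414.27 + 8.5961 = 546.51 W.
Ideal ⇒ P_in = P_out, so I_p = P_out/V_p = 546.51/240 = 2.28 A.

I_p ≈ 2.28 A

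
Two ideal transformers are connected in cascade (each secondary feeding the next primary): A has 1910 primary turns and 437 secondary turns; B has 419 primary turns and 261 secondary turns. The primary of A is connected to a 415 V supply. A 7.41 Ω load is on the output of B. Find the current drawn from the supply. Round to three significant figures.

After A: V = 415.00 × 437/1910 = 94.950 V.
After B: V = 94.950 × 261/419 = 59.146 V.
I_load = 59.146/7.41 = 7.9819 A, so P_out = 59.146 × 7.9819 = 472.09 W.
All ideal ⇒ P_in = P_out, so I_supply = 472.09/415 = 1.14 A.

I_supply ≈ 1.14 A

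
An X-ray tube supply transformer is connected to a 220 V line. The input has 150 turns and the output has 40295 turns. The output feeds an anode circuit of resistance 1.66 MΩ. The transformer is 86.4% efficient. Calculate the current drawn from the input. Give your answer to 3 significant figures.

I_in ≈ 11.1 A

V_out = 220 × 40295/150 = 59099 V.
I_out = V_out/R = 59099/(1.66×10^6) = 0.035602 A.
P_out = V_out I_out = 59099 × 0.035602 = 2104.1 W.
P_in = P_out/η = 2104.1/0.864 = 2435.2 W.
I_in = P_in/V_in = 2435.2/220 = 11.1 A.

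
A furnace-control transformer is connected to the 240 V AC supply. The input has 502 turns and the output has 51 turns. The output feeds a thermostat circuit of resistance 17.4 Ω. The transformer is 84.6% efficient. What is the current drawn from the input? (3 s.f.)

V_out = 240 × 51/502 = 24.382 V.
I_out = V_out/R = 24.382/17.4 = 1.4013 A.
P_out = V_out I_out = 24.382 × 1.4013 = 34.167 W.
P_in = P_out/η = 34.167/0.846 = 40.386 W.
I_in = P_in/V_in = 40.386/240 = 0.168 A.

I_in ≈ 0.168 A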